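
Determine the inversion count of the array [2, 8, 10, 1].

Finding inversions in [2, 8, 10, 1]:

(0, 3): arr[0]=2 > arr[3]=1
(1, 3): arr[1]=8 > arr[3]=1
(2, 3): arr[2]=10 > arr[3]=1

Total inversions: 3

The array has 3 inversion(s): (0,3), (1,3), (2,3). Each pair (i,j) satisfies i < j and arr[i] > arr[j].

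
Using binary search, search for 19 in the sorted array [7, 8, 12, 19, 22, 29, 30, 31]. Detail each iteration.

Binary search for 19 in [7, 8, 12, 19, 22, 29, 30, 31]:

lo=0, hi=7, mid=3, arr[mid]=19 -> Found target at index 3!

Binary search finds 19 at index 3 after 1 comparisons. The search repeatedly halves the search space by comparing with the middle element.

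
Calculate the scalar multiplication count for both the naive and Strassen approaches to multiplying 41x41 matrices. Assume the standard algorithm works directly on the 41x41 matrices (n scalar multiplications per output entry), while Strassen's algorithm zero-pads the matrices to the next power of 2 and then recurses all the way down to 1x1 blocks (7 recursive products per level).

Matrix multiplication for 41x41 matrices:

Strassen's algorithm requires power-of-2 dimensions. Pad 41x41 to 64x64 (next power of 2).

Standard algorithm: 41^3 = 68921 multiplications
Strassen's algorithm: 7^(log2(64)) = 7^6 = 117649 multiplications
Difference: 68921 - 117649 = -48728 (Strassen uses MORE here due to padding overhead — for small or just-over-power-of-2 n, padding can outweigh the per-level savings)

Standard: 68921 multiplications (41^3). Strassen: 117649 multiplications (7^6, after padding to 64x64). Strassen reduces 8 recursive multiplications to 7 at each level.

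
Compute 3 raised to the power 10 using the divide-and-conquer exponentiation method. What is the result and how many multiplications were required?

Computing 3^10 by squaring (build up from 3^1; each line after the first costs one multiplication):

3^1 = 3
3^2 = (3^1)^2 = 3^2 = 9
3^4 = (3^2)^2 = 9^2 = 81
3^5 = 3 * 3^4 = 3 * 81 = 243
3^10 = (3^5)^2 = 243^2 = 59049

Result: 59049
Multiplications needed: 4 (4 lines after 3^1)

3^10 = 59049. Using exponentiation by squaring, this requires 4 multiplications. The key idea: if the exponent is even, square the half-power; if odd, multiply by the base once.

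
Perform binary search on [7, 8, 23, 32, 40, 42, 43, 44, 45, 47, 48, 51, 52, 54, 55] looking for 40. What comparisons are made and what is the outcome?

Binary search for 40 in [7, 8, 23, 32, 40, 42, 43, 44, 45, 47, 48, 51, 52, 54, 55]:

lo=0, hi=14, mid=7, arr[mid]=44 -> 44 > 40, search left half
lo=0, hi=6, mid=3, arr[mid]=32 -> 32 < 40, search right half
lo=4, hi=6, mid=5, arr[mid]=42 -> 42 > 40, search left half
lo=4, hi=4, mid=4, arr[mid]=40 -> Found target at index 4!

Binary search finds 40 at index 4 after 4 comparisons. The search repeatedly halves the search space by comparing with the middle element.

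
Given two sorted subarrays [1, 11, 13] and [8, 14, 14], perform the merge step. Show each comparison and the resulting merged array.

Merging process:

Compare 1 vs 8: take 1 from left. Merged: [1]
Compare 11 vs 8: take 8 from right. Merged: [1, 8]
Compare 11 vs 14: take 11 from left. Merged: [1, 8, 11]
Compare 13 vs 14: take 13 from left. Merged: [1, 8, 11, 13]
Append remaining from right: [14, 14]. Merged: [1, 8, 11, 13, 14, 14]

Final merged array: [1, 8, 11, 13, 14, 14]
Total comparisons: 4

The merged array is [1, 8, 11, 13, 14, 14], requiring 4 comparisons. The merge step runs in O(n) time where n is the total number of elements.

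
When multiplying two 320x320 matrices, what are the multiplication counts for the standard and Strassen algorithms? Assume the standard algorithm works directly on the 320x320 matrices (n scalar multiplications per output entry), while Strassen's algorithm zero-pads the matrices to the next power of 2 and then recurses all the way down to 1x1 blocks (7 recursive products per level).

Matrix multiplication for 320x320 matrices:

Strassen's algorithm requires power-of-2 dimensions. Pad 320x320 to 512x512 (next power of 2).

Standard algorithm: 320^3 = 32768000 multiplications
Strassen's algorithm: 7^(log2(512)) = 7^9 = 40353607 multiplications
Difference: 32768000 - 40353607 = -7585607 (Strassen uses MORE here due to padding overhead — for small or just-over-power-of-2 n, padding can outweigh the per-level savings)

Standard: 32768000 multiplications (320^3). Strassen: 40353607 multiplications (7^9, after padding to 512x512). Strassen reduces 8 recursive multiplications to 7 at each level.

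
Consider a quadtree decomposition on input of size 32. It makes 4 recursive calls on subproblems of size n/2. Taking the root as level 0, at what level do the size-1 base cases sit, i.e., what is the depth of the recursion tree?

For divide and conquer with division factor 2:

Problem sizes at each level:
Level 0: 32
Level 1: 16
Level 2: 8
Level 3: 4
Level 4: 2
Level 5: 1

The root is level 0 and the size-1 base case is level 5 (the tree spans levels 0 through 5, i.e. 6 levels counting the root), so the depth is the number of divisions: log_2(32) = 5

The recursion tree depth is log_2(32) = 5. At each level, the problem size is divided by 2, so it takes 5 divisions to reduce to a base case of size 1. The algorithm makes 4 recursive calls at each level.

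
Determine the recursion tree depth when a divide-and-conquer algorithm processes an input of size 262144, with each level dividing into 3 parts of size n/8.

For divide and conquer with division factor 8:

Problem sizes at each level:
Level 0: 262144
Level 1: 32768
Level 2: 4096
Level 3: 512
Level 4: 64
Level 5: 8
Level 6: 1

The root is level 0 and the size-1 base case is level 6 (the tree spans levels 0 through 6, i.e. 7 levels counting the root), so the depth is the number of divisions: log_8(262144) = 6

The recursion tree depth is log_8(262144) = 6. At each level, the problem size is divided by 8, so it takes 6 divisions to reduce to a base case of size 1. The algorithm makes 3 recursive calls at each level.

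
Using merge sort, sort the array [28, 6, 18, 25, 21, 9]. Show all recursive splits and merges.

Merge sort trace:

Split: [28, 6, 18, 25, 21, 9] -> [28, 6, 18] and [25, 21, 9]
  Split: [28, 6, 18] -> [28] and [6, 18]
    Split: [6, 18] -> [6] and [18]
    Merge: [6] + [18] -> [6, 18]
  Merge: [28] + [6, 18] -> [6, 18, 28]
  Split: [25, 21, 9] -> [25] and [21, 9]
    Split: [21, 9] -> [21] and [9]
    Merge: [21] + [9] -> [9, 21]
  Merge: [25] + [9, 21] -> [9, 21, 25]
Merge: [6, 18, 28] + [9, 21, 25] -> [6, 9, 18, 21, 25, 28]

Final sorted array: [6, 9, 18, 21, 25, 28]

The merge sort proceeds by recursively splitting the array and merging sorted halves.
After all merges, the sorted array is [6, 9, 18, 21, 25, 28].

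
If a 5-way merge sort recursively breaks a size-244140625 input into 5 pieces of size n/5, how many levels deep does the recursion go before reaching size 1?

For divide and conquer with division factor 5:

Problem sizes at each level:
Level 0: 244140625
Level 1: 48828125
Level 2: 9765625
Level 3: 1953125
Level 4: 390625
Level 5: 78125
Level 6: 15625
Level 7: 3125
Level 8: 625
Level 9: 125
Level 10: 25
Level 11: 5
Level 12: 1

The root is level 0 and the size-1 base case is level 12 (the tree spans levels 0 through 12, i.e. 13 levels counting the root), so the depth is the number of divisions: log_5(244140625) = 12

The recursion tree depth is log_5(244140625) = 12. At each level, the problem size is divided by 5, so it takes 12 divisions to reduce to a base case of size 1. The algorithm makes 5 recursive calls at each level.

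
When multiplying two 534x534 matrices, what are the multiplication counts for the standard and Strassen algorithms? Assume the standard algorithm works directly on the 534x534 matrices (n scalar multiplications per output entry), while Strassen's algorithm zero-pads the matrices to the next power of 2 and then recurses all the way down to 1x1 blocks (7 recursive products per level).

Matrix multiplication for 534x534 matrices:

Strassen's algorithm requires power-of-2 dimensions. Pad 534x534 to 1024x1024 (next power of 2).

Standard algorithm: 534^3 = 152273304 multiplications
Strassen's algorithm: 7^(log2(1024)) = 7^10 = 282475249 multiplications
Difference: 152273304 - 282475249 = -130201945 (Strassen uses MORE here due to padding overhead — for small or just-over-power-of-2 n, padding can outweigh the per-level savings)

Standard: 152273304 multiplications (534^3). Strassen: 282475249 multiplications (7^10, after padding to 1024x1024). Strassen reduces 8 recursive multiplications to 7 at each level.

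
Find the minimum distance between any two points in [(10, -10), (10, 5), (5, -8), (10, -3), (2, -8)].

Computing all pairwise distances among 5 points:

d((10, -10), (10, 5)) = 15.0
d((10, -10), (5, -8)) = 5.3852
d((10, -10), (10, -3)) = 7.0
d((10, -10), (2, -8)) = 8.2462
d((10, 5), (5, -8)) = 13.9284
d((10, 5), (10, -3)) = 8.0
d((10, 5), (2, -8)) = 15.2643
d((5, -8), (10, -3)) = 7.0711
d((5, -8), (2, -8)) = 3.0 <-- minimum
d((10, -3), (2, -8)) = 9.434

Closest pair: (5, -8) and (2, -8) with distance 3.0

The closest pair is (5, -8) and (2, -8) with Euclidean distance 3.0. For 5 points, brute-force pairwise comparison is shown above. For large n, the divide-and-conquer algorithm (sort by x, recurse on halves, check the dividing strip) achieves O(n log n).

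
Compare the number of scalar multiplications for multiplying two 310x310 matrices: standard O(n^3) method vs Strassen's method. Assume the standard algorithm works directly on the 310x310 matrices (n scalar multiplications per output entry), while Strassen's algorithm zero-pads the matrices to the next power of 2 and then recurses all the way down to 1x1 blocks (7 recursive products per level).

Matrix multiplication for 310x310 matrices:

Strassen's algorithm requires power-of-2 dimensions. Pad 310x310 to 512x512 (next power of 2).

Standard algorithm: 310^3 = 29791000 multiplications
Strassen's algorithm: 7^(log2(512)) = 7^9 = 40353607 multiplications
Difference: 29791000 - 40353607 = -10562607 (Strassen uses MORE here due to padding overhead — for small or just-over-power-of-2 n, padding can outweigh the per-level savings)

Standard: 29791000 multiplications (310^3). Strassen: 40353607 multiplications (7^9, after padding to 512x512). Strassen reduces 8 recursive multiplications to 7 at each level.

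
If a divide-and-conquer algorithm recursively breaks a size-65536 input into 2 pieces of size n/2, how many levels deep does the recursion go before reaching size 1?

For divide and conquer with division factor 2:

Problem sizes at each level:
Level 0: 65536
Level 1: 32768
Level 2: 16384
Level 3: 8192
Level 4: 4096
Level 5: 2048
Level 6: 1024
Level 7: 512
Level 8: 256
Level 9: 128
Level 10: 64
Level 11: 32
Level 12: 16
Level 13: 8
Level 14: 4
Level 15: 2
Level 16: 1

The root is level 0 and the size-1 base case is level 16 (the tree spans levels 0 through 16, i.e. 17 levels counting the root), so the depth is the number of divisions: log_2(65536) = 16

The recursion tree depth is log_2(65536) = 16. At each level, the problem size is divided by 2, so it takes 16 divisions to reduce to a base case of size 1. The algorithm makes 2 recursive calls at each level.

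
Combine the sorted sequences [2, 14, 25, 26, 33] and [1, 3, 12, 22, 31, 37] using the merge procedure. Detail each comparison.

Merging process:

Compare 2 vs 1: take 1 from right. Merged: [1]
Compare 2 vs 3: take 2 from left. Merged: [1, 2]
Compare 14 vs 3: take 3 from right. Merged: [1, 2, 3]
Compare 14 vs 12: take 12 from right. Merged: [1, 2, 3, 12]
Compare 14 vs 22: take 14 from left. Merged: [1, 2, 3, 12, 14]
Compare 25 vs 22: take 22 from right. Merged: [1, 2, 3, 12, 14, 22]
Compare 25 vs 31: take 25 from left. Merged: [1, 2, 3, 12, 14, 22, 25]
Compare 26 vs 31: take 26 from left. Merged: [1, 2, 3, 12, 14, 22, 25, 26]
Compare 33 vs 31: take 31 from right. Merged: [1, 2, 3, 12, 14, 22, 25, 26, 31]
Compare 33 vs 37: take 33 from left. Merged: [1, 2, 3, 12, 14, 22, 25, 26, 31, 33]
Append remaining from right: [37]. Merged: [1, 2, 3, 12, 14, 22, 25, 26, 31, 33, 37]

Final merged array: [1, 2, 3, 12, 14, 22, 25, 26, 31, 33, 37]
Total comparisons: 10

The merged array is [1, 2, 3, 12, 14, 22, 25, 26, 31, 33, 37], requiring 10 comparisons. The merge step runs in O(n) time where n is the total number of elements.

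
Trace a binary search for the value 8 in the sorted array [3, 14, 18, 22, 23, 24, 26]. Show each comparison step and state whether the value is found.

Binary search for 8 in [3, 14, 18, 22, 23, 24, 26]:

lo=0, hi=6, mid=3, arr[mid]=22 -> 22 > 8, search left half
lo=0, hi=2, mid=1, arr[mid]=14 -> 14 > 8, search left half
lo=0, hi=0, mid=0, arr[mid]=3 -> 3 < 8, search right half
lo=1 > hi=0, target 8 not found

Binary search determines that 8 is not in the array after 3 comparisons. The search space was exhausted without finding the target.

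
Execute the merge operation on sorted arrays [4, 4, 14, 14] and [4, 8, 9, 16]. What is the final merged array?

Merging process:

Compare 4 vs 4: take 4 from left. Merged: [4]
Compare 4 vs 4: take 4 from left. Merged: [4, 4]
Compare 14 vs 4: take 4 from right. Merged: [4, 4, 4]
Compare 14 vs 8: take 8 from right. Merged: [4, 4, 4, 8]
Compare 14 vs 9: take 9 from right. Merged: [4, 4, 4, 8, 9]
Compare 14 vs 16: take 14 from left. Merged: [4, 4, 4, 8, 9, 14]
Compare 14 vs 16: take 14 from left. Merged: [4, 4, 4, 8, 9, 14, 14]
Append remaining from right: [16]. Merged: [4, 4, 4, 8, 9, 14, 14, 16]

Final merged array: [4, 4, 4, 8, 9, 14, 14, 16]
Total comparisons: 7

The merged array is [4, 4, 4, 8, 9, 14, 14, 16], requiring 7 comparisons. The merge step runs in O(n) time where n is the total number of elements.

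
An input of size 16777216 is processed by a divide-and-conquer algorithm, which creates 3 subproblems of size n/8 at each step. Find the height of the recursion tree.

For divide and conquer with division factor 8:

Problem sizes at each level:
Level 0: 16777216
Level 1: 2097152
Level 2: 262144
Level 3: 32768
Level 4: 4096
Level 5: 512
Level 6: 64
Level 7: 8
Level 8: 1

The root is level 0 and the size-1 base case is level 8 (the tree spans levels 0 through 8, i.e. 9 levels counting the root), so the depth is the number of divisions: log_8(16777216) = 8

The recursion tree depth is log_8(16777216) = 8. At each level, the problem size is divided by 8, so it takes 8 divisions to reduce to a base case of size 1. The algorithm makes 3 recursive calls at each level.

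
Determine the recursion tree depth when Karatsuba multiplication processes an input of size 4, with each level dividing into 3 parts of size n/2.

For divide and conquer with division factor 2:

Problem sizes at each level:
Level 0: 4
Level 1: 2
Level 2: 1

The root is level 0 and the size-1 base case is level 2 (the tree spans levels 0 through 2, i.e. 3 levels counting the root), so the depth is the number of divisions: log_2(4) = 2

The recursion tree depth is log_2(4) = 2. At each level, the problem size is divided by 2, so it takes 2 divisions to reduce to a base case of size 1. The algorithm makes 3 recursive calls at each level.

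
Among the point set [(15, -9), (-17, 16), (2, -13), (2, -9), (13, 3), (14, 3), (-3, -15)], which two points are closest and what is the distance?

Computing all pairwise distances among 7 points:

d((15, -9), (-17, 16)) = 40.6079
d((15, -9), (2, -13)) = 13.6015
d((15, -9), (2, -9)) = 13.0
d((15, -9), (13, 3)) = 12.1655
d((15, -9), (14, 3)) = 12.0416
d((15, -9), (-3, -15)) = 18.9737
d((-17, 16), (2, -13)) = 34.6699
d((-17, 16), (2, -9)) = 31.4006
d((-17, 16), (13, 3)) = 32.6956
d((-17, 16), (14, 3)) = 33.6155
d((-17, 16), (-3, -15)) = 34.0147
d((2, -13), (2, -9)) = 4.0
d((2, -13), (13, 3)) = 19.4165
d((2, -13), (14, 3)) = 20.0
d((2, -13), (-3, -15)) = 5.3852
d((2, -9), (13, 3)) = 16.2788
d((2, -9), (14, 3)) = 16.9706
d((2, -9), (-3, -15)) = 7.8102
d((13, 3), (14, 3)) = 1.0 <-- minimum
d((13, 3), (-3, -15)) = 24.0832
d((14, 3), (-3, -15)) = 24.7588

Closest pair: (13, 3) and (14, 3) with distance 1.0

The closest pair is (13, 3) and (14, 3) with Euclidean distance 1.0. For 7 points, brute-force pairwise comparison is shown above. For large n, the divide-and-conquer algorithm (sort by x, recurse on halves, check the dividing strip) achieves O(n log n).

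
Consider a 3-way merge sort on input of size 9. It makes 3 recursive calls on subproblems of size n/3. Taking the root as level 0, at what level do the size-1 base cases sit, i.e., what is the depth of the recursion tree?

For divide and conquer with division factor 3:

Problem sizes at each level:
Level 0: 9
Level 1: 3
Level 2: 1

The root is level 0 and the size-1 base case is level 2 (the tree spans levels 0 through 2, i.e. 3 levels counting the root), so the depth is the number of divisions: log_3(9) = 2

The recursion tree depth is log_3(9) = 2. At each level, the problem size is divided by 3, so it takes 2 divisions to reduce to a base case of size 1. The algorithm makes 3 recursive calls at each level.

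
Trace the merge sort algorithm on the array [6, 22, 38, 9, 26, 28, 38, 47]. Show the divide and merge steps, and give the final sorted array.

Merge sort trace:

Split: [6, 22, 38, 9, 26, 28, 38, 47] -> [6, 22, 38, 9] and [26, 28, 38, 47]
  Split: [6, 22, 38, 9] -> [6, 22] and [38, 9]
    Split: [6, 22] -> [6] and [22]
    Merge: [6] + [22] -> [6, 22]
    Split: [38, 9] -> [38] and [9]
    Merge: [38] + [9] -> [9, 38]
  Merge: [6, 22] + [9, 38] -> [6, 9, 22, 38]
  Split: [26, 28, 38, 47] -> [26, 28] and [38, 47]
    Split: [26, 28] -> [26] and [28]
    Merge: [26] + [28] -> [26, 28]
    Split: [38, 47] -> [38] and [47]
    Merge: [38] + [47] -> [38, 47]
  Merge: [26, 28] + [38, 47] -> [26, 28, 38, 47]
Merge: [6, 9, 22, 38] + [26, 28, 38, 47] -> [6, 9, 22, 26, 28, 38, 38, 47]

Final sorted array: [6, 9, 22, 26, 28, 38, 38, 47]

The merge sort proceeds by recursively splitting the array and merging sorted halves.
After all merges, the sorted array is [6, 9, 22, 26, 28, 38, 38, 47].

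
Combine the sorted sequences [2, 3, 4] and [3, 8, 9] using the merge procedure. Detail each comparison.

Merging process:

Compare 2 vs 3: take 2 from left. Merged: [2]
Compare 3 vs 3: take 3 from left. Merged: [2, 3]
Compare 4 vs 3: take 3 from right. Merged: [2, 3, 3]
Compare 4 vs 8: take 4 from left. Merged: [2, 3, 3, 4]
Append remaining from right: [8, 9]. Merged: [2, 3, 3, 4, 8, 9]

Final merged array: [2, 3, 3, 4, 8, 9]
Total comparisons: 4

The merged array is [2, 3, 3, 4, 8, 9], requiring 4 comparisons. The merge step runs in O(n) time where n is the total number of elements.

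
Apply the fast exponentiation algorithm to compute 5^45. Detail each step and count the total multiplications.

Computing 5^45 by squaring (build up from 5^1; each line after the first costs one multiplication):

5^1 = 5
5^2 = (5^1)^2 = 5^2 = 25
5^4 = (5^2)^2 = 25^2 = 625
5^5 = 5 * 5^4 = 5 * 625 = 3125
5^10 = (5^5)^2 = 3125^2 = 9765625
5^11 = 5 * 5^10 = 5 * 9765625 = 48828125
5^22 = (5^11)^2 = 48828125^2 = 2384185791015625
5^44 = (5^22)^2 = 2384185791015625^2 = 5684341886080801486968994140625
5^45 = 5 * 5^44 = 5 * 5684341886080801486968994140625 = 28421709430404007434844970703125

Result: 28421709430404007434844970703125
Multiplications needed: 8 (8 lines after 5^1)

5^45 = 28421709430404007434844970703125. Using exponentiation by squaring, this requires 8 multiplications. The key idea: if the exponent is even, square the half-power; if odd, multiply by the base once.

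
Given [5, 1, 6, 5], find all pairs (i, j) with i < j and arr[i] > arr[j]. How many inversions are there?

Finding inversions in [5, 1, 6, 5]:

(0, 1): arr[0]=5 > arr[1]=1
(2, 3): arr[2]=6 > arr[3]=5

Total inversions: 2

The array has 2 inversion(s): (0,1), (2,3). Each pair (i,j) satisfies i < j and arr[i] > arr[j].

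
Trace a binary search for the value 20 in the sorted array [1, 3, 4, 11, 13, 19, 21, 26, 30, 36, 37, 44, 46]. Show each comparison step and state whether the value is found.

Binary search for 20 in [1, 3, 4, 11, 13, 19, 21, 26, 30, 36, 37, 44, 46]:

lo=0, hi=12, mid=6, arr[mid]=21 -> 21 > 20, search left half
lo=0, hi=5, mid=2, arr[mid]=4 -> 4 < 20, search right half
lo=3, hi=5, mid=4, arr[mid]=13 -> 13 < 20, search right half
lo=5, hi=5, mid=5, arr[mid]=19 -> 19 < 20, search right half
lo=6 > hi=5, target 20 not found

Binary search determines that 20 is not in the array after 4 comparisons. The search space was exhausted without finding the target.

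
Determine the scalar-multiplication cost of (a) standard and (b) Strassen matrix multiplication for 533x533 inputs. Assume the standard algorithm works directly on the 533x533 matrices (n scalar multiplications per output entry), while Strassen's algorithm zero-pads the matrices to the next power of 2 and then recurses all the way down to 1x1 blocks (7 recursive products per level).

Matrix multiplication for 533x533 matrices:

Strassen's algorithm requires power-of-2 dimensions. Pad 533x533 to 1024x1024 (next power of 2).

Standard algorithm: 533^3 = 151419437 multiplications
Strassen's algorithm: 7^(log2(1024)) = 7^10 = 282475249 multiplications
Difference: 151419437 - 282475249 = -131055812 (Strassen uses MORE here due to padding overhead — for small or just-over-power-of-2 n, padding can outweigh the per-level savings)

Standard: 151419437 multiplications (533^3). Strassen: 282475249 multiplications (7^10, after padding to 1024x1024). Strassen reduces 8 recursive multiplications to 7 at each level.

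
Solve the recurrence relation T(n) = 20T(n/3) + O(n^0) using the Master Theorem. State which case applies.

Master Theorem for T(n) = 20T(n/3) + O(n^0):

a = 20, b = 3, c = 0
log_b(a) = log_3(20) = 2.7268

Case 1: c = 0 < log_3(20) = 2.7268
T(n) = O(n^(log_3 20))

For T(n) = 20T(n/3) + O(n^0): log_3(20) = 2.7268. This is Case 1 of the Master Theorem (c < log_b(a), work dominated by leaves), giving O(n^(log_3 20)).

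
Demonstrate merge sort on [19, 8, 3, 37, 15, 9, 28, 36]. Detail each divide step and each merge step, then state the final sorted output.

Merge sort trace:

Split: [19, 8, 3, 37, 15, 9, 28, 36] -> [19, 8, 3, 37] and [15, 9, 28, 36]
  Split: [19, 8, 3, 37] -> [19, 8] and [3, 37]
    Split: [19, 8] -> [19] and [8]
    Merge: [19] + [8] -> [8, 19]
    Split: [3, 37] -> [3] and [37]
    Merge: [3] + [37] -> [3, 37]
  Merge: [8, 19] + [3, 37] -> [3, 8, 19, 37]
  Split: [15, 9, 28, 36] -> [15, 9] and [28, 36]
    Split: [15, 9] -> [15] and [9]
    Merge: [15] + [9] -> [9, 15]
    Split: [28, 36] -> [28] and [36]
    Merge: [28] + [36] -> [28, 36]
  Merge: [9, 15] + [28, 36] -> [9, 15, 28, 36]
Merge: [3, 8, 19, 37] + [9, 15, 28, 36] -> [3, 8, 9, 15, 19, 28, 36, 37]

Final sorted array: [3, 8, 9, 15, 19, 28, 36, 37]

The merge sort proceeds by recursively splitting the array and merging sorted halves.
After all merges, the sorted array is [3, 8, 9, 15, 19, 28, 36, 37].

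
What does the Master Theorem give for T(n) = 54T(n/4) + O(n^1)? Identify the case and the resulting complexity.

Master Theorem for T(n) = 54T(n/4) + O(n^1):

a = 54, b = 4, c = 1
log_b(a) = log_4(54) = 2.8774

Case 1: c = 1 < log_4(54) = 2.8774
T(n) = O(n^(log_4 54))

For T(n) = 54T(n/4) + O(n^1): log_4(54) = 2.8774. This is Case 1 of the Master Theorem (c < log_b(a), work dominated by leaves), giving O(n^(log_4 54)).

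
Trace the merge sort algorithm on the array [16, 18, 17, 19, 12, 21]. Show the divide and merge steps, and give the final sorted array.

Merge sort trace:

Split: [16, 18, 17, 19, 12, 21] -> [16, 18, 17] and [19, 12, 21]
  Split: [16, 18, 17] -> [16] and [18, 17]
    Split: [18, 17] -> [18] and [17]
    Merge: [18] + [17] -> [17, 18]
  Merge: [16] + [17, 18] -> [16, 17, 18]
  Split: [19, 12, 21] -> [19] and [12, 21]
    Split: [12, 21] -> [12] and [21]
    Merge: [12] + [21] -> [12, 21]
  Merge: [19] + [12, 21] -> [12, 19, 21]
Merge: [16, 17, 18] + [12, 19, 21] -> [12, 16, 17, 18, 19, 21]

Final sorted array: [12, 16, 17, 18, 19, 21]

The merge sort proceeds by recursively splitting the array and merging sorted halves.
After all merges, the sorted array is [12, 16, 17, 18, 19, 21].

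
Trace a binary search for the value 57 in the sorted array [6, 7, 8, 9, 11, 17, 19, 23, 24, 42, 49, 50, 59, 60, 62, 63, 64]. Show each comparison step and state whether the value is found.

Binary search for 57 in [6, 7, 8, 9, 11, 17, 19, 23, 24, 42, 49, 50, 59, 60, 62, 63, 64]:

lo=0, hi=16, mid=8, arr[mid]=24 -> 24 < 57, search right half
lo=9, hi=16, mid=12, arr[mid]=59 -> 59 > 57, search left half
lo=9, hi=11, mid=10, arr[mid]=49 -> 49 < 57, search right half
lo=11, hi=11, mid=11, arr[mid]=50 -> 50 < 57, search right half
lo=12 > hi=11, target 57 not found

Binary search determines that 57 is not in the array after 4 comparisons. The search space was exhausted without finding the target.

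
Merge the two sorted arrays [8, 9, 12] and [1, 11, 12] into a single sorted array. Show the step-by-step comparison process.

Merging process:

Compare 8 vs 1: take 1 from right. Merged: [1]
Compare 8 vs 11: take 8 from left. Merged: [1, 8]
Compare 9 vs 11: take 9 from left. Merged: [1, 8, 9]
Compare 12 vs 11: take 11 from right. Merged: [1, 8, 9, 11]
Compare 12 vs 12: take 12 from left. Merged: [1, 8, 9, 11, 12]
Append remaining from right: [12]. Merged: [1, 8, 9, 11, 12, 12]

Final merged array: [1, 8, 9, 11, 12, 12]
Total comparisons: 5

The merged array is [1, 8, 9, 11, 12, 12], requiring 5 comparisons. The merge step runs in O(n) time where n is the total number of elements.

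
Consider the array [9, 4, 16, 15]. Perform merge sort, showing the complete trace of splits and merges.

Merge sort trace:

Split: [9, 4, 16, 15] -> [9, 4] and [16, 15]
  Split: [9, 4] -> [9] and [4]
  Merge: [9] + [4] -> [4, 9]
  Split: [16, 15] -> [16] and [15]
  Merge: [16] + [15] -> [15, 16]
Merge: [4, 9] + [15, 16] -> [4, 9, 15, 16]

Final sorted array: [4, 9, 15, 16]

The merge sort proceeds by recursively splitting the array and merging sorted halves.
After all merges, the sorted array is [4, 9, 15, 16].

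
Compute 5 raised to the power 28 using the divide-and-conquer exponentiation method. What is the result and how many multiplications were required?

Computing 5^28 by squaring (build up from 5^1; each line after the first costs one multiplication):

5^1 = 5
5^2 = (5^1)^2 = 5^2 = 25
5^3 = 5 * 5^2 = 5 * 25 = 125
5^6 = (5^3)^2 = 125^2 = 15625
5^7 = 5 * 5^6 = 5 * 15625 = 78125
5^14 = (5^7)^2 = 78125^2 = 6103515625
5^28 = (5^14)^2 = 6103515625^2 = 37252902984619140625

Result: 37252902984619140625
Multiplications needed: 6 (6 lines after 5^1)

5^28 = 37252902984619140625. Using exponentiation by squaring, this requires 6 multiplications. The key idea: if the exponent is even, square the half-power; if odd, multiply by the base once.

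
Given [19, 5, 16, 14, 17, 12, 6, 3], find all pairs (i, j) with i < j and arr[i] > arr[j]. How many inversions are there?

Finding inversions in [19, 5, 16, 14, 17, 12, 6, 3]:

(0, 1): arr[0]=19 > arr[1]=5
(0, 2): arr[0]=19 > arr[2]=16
(0, 3): arr[0]=19 > arr[3]=14
(0, 4): arr[0]=19 > arr[4]=17
(0, 5): arr[0]=19 > arr[5]=12
(0, 6): arr[0]=19 > arr[6]=6
(0, 7): arr[0]=19 > arr[7]=3
(1, 7): arr[1]=5 > arr[7]=3
(2, 3): arr[2]=16 > arr[3]=14
(2, 5): arr[2]=16 > arr[5]=12
(2, 6): arr[2]=16 > arr[6]=6
(2, 7): arr[2]=16 > arr[7]=3
(3, 5): arr[3]=14 > arr[5]=12
(3, 6): arr[3]=14 > arr[6]=6
(3, 7): arr[3]=14 > arr[7]=3
(4, 5): arr[4]=17 > arr[5]=12
(4, 6): arr[4]=17 > arr[6]=6
(4, 7): arr[4]=17 > arr[7]=3
(5, 6): arr[5]=12 > arr[6]=6
(5, 7): arr[5]=12 > arr[7]=3
(6, 7): arr[6]=6 > arr[7]=3

Total inversions: 21

The array has 21 inversion(s): (0,1), (0,2), (0,3), (0,4), (0,5), (0,6), (0,7), (1,7), (2,3), (2,5), (2,6), (2,7), (3,5), (3,6), (3,7), (4,5), (4,6), (4,7), (5,6), (5,7), (6,7). Each pair (i,j) satisfies i < j and arr[i] > arr[j].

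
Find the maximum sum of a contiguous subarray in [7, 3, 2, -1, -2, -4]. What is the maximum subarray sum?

Using Kadane's algorithm on [7, 3, 2, -1, -2, -4]:

Scanning through the array:
Position 1 (value 3): max_ending_here = 10, max_so_far = 10
Position 2 (value 2): max_ending_here = 12, max_so_far = 12
Position 3 (value -1): max_ending_here = 11, max_so_far = 12
Position 4 (value -2): max_ending_here = 9, max_so_far = 12
Position 5 (value -4): max_ending_here = 5, max_so_far = 12

Maximum subarray: [7, 3, 2]
Maximum sum: 12

The maximum subarray is [7, 3, 2] with sum 12. This subarray runs from index 0 to index 2.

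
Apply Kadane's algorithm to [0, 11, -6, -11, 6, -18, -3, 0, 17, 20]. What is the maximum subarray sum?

Using Kadane's algorithm on [0, 11, -6, -11, 6, -18, -3, 0, 17, 20]:

Scanning through the array:
Position 1 (value 11): max_ending_here = 11, max_so_far = 11
Position 2 (value -6): max_ending_here = 5, max_so_far = 11
Position 3 (value -11): max_ending_here = -6, max_so_far = 11
Position 4 (value 6): max_ending_here = 6, max_so_far = 11
Position 5 (value -18): max_ending_here = -12, max_so_far = 11
Position 6 (value -3): max_ending_here = -3, max_so_far = 11
Position 7 (value 0): max_ending_here = 0, max_so_far = 11
Position 8 (value 17): max_ending_here = 17, max_so_far = 17
Position 9 (value 20): max_ending_here = 37, max_so_far = 37

Maximum subarray: [0, 17, 20]
Maximum sum: 37

The maximum subarray is [0, 17, 20] with sum 37. This subarray runs from index 7 to index 9.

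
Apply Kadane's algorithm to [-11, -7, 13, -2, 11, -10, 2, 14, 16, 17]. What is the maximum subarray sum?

Using Kadane's algorithm on [-11, -7, 13, -2, 11, -10, 2, 14, 16, 17]:

Scanning through the array:
Position 1 (value -7): max_ending_here = -7, max_so_far = -7
Position 2 (value 13): max_ending_here = 13, max_so_far = 13
Position 3 (value -2): max_ending_here = 11, max_so_far = 13
Position 4 (value 11): max_ending_here = 22, max_so_far = 22
Position 5 (value -10): max_ending_here = 12, max_so_far = 22
Position 6 (value 2): max_ending_here = 14, max_so_far = 22
Position 7 (value 14): max_ending_here = 28, max_so_far = 28
Position 8 (value 16): max_ending_here = 44, max_so_far = 44
Position 9 (value 17): max_ending_here = 61, max_so_far = 61

Maximum subarray: [13, -2, 11, -10, 2, 14, 16, 17]
Maximum sum: 61

The maximum subarray is [13, -2, 11, -10, 2, 14, 16, 17] with sum 61. This subarray runs from index 2 to index 9.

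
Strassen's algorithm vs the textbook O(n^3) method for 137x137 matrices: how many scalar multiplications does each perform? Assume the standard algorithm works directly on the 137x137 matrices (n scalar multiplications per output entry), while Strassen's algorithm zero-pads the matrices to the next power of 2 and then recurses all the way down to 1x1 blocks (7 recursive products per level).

Matrix multiplication for 137x137 matrices:

Strassen's algorithm requires power-of-2 dimensions. Pad 137x137 to 256x256 (next power of 2).

Standard algorithm: 137^3 = 2571353 multiplications
Strassen's algorithm: 7^(log2(256)) = 7^8 = 5764801 multiplications
Difference: 2571353 - 5764801 = -3193448 (Strassen uses MORE here due to padding overhead — for small or just-over-power-of-2 n, padding can outweigh the per-level savings)

Standard: 2571353 multiplications (137^3). Strassen: 5764801 multiplications (7^8, after padding to 256x256). Strassen reduces 8 recursive multiplications to 7 at each level.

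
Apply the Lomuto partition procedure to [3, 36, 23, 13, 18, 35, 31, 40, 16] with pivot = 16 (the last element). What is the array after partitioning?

Lomuto partition with pivot = 16:

Initial array: [3, 36, 23, 13, 18, 35, 31, 40, 16]

arr[0]=3 <= 16: swap with position 0, array becomes [3, 36, 23, 13, 18, 35, 31, 40, 16]
arr[1]=36 > 16: no swap
arr[2]=23 > 16: no swap
arr[3]=13 <= 16: swap with position 1, array becomes [3, 13, 23, 36, 18, 35, 31, 40, 16]
arr[4]=18 > 16: no swap
arr[5]=35 > 16: no swap
arr[6]=31 > 16: no swap
arr[7]=40 > 16: no swap

Place pivot at position 2: [3, 13, 16, 36, 18, 35, 31, 40, 23]
Pivot position: 2

After partitioning with pivot 16, the array becomes [3, 13, 16, 36, 18, 35, 31, 40, 23]. The pivot is placed at index 2. All elements to the left of the pivot are <= 16, and all elements to the right are > 16.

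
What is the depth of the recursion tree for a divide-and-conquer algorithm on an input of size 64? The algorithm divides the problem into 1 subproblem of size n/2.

For divide and conquer with division factor 2:

Problem sizes at each level:
Level 0: 64
Level 1: 32
Level 2: 16
Level 3: 8
Level 4: 4
Level 5: 2
Level 6: 1

The root is level 0 and the size-1 base case is level 6 (the tree spans levels 0 through 6, i.e. 7 levels counting the root), so the depth is the number of divisions: log_2(64) = 6

The recursion tree depth is log_2(64) = 6. At each level, the problem size is divided by 2, so it takes 6 divisions to reduce to a base case of size 1. The algorithm makes 1 recursive call at each level.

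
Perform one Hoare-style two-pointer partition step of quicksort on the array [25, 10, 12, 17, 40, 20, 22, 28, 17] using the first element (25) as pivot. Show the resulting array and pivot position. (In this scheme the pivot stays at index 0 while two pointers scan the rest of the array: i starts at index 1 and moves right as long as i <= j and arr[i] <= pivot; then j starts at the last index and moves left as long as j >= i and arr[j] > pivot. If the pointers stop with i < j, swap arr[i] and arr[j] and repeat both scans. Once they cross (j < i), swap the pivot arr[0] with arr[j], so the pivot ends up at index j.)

Hoare-style two-pointer partition with pivot = 25:

Initial array: [25, 10, 12, 17, 40, 20, 22, 28, 17]

Pointers start at i = 1, j = 8.
i stops at index 4 (arr[4]=40 > 25), j stops at index 8 (arr[8]=17 <= 25): swap arr[4] and arr[8], array becomes [25, 10, 12, 17, 17, 20, 22, 28, 40]
i ends at 7, j ends at 6: the pointers have crossed (j < i), so scanning stops.

Swap pivot arr[0] with arr[6] to place pivot at position 6: [22, 10, 12, 17, 17, 20, 25, 28, 40]
Pivot position: 6

After partitioning with pivot 25, the array becomes [22, 10, 12, 17, 17, 20, 25, 28, 40]. The pivot is placed at index 6. All elements to the left of the pivot are <= 25, and all elements to the right are > 25.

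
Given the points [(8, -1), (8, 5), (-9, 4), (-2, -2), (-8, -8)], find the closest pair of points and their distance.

Computing all pairwise distances among 5 points:

d((8, -1), (8, 5)) = 6.0 <-- minimum
d((8, -1), (-9, 4)) = 17.72
d((8, -1), (-2, -2)) = 10.0499
d((8, -1), (-8, -8)) = 17.4642
d((8, 5), (-9, 4)) = 17.0294
d((8, 5), (-2, -2)) = 12.2066
d((8, 5), (-8, -8)) = 20.6155
d((-9, 4), (-2, -2)) = 9.2195
d((-9, 4), (-8, -8)) = 12.0416
d((-2, -2), (-8, -8)) = 8.4853

Closest pair: (8, -1) and (8, 5) with distance 6.0

The closest pair is (8, -1) and (8, 5) with Euclidean distance 6.0. For 5 points, brute-force pairwise comparison is shown above. For large n, the divide-and-conquer algorithm (sort by x, recurse on halves, check the dividing strip) achieves O(n log n).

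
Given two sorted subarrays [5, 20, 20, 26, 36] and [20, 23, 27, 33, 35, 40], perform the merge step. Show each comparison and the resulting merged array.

Merging process:

Compare 5 vs 20: take 5 from left. Merged: [5]
Compare 20 vs 20: take 20 from left. Merged: [5, 20]
Compare 20 vs 20: take 20 from left. Merged: [5, 20, 20]
Compare 26 vs 20: take 20 from right. Merged: [5, 20, 20, 20]
Compare 26 vs 23: take 23 from right. Merged: [5, 20, 20, 20, 23]
Compare 26 vs 27: take 26 from left. Merged: [5, 20, 20, 20, 23, 26]
Compare 36 vs 27: take 27 from right. Merged: [5, 20, 20, 20, 23, 26, 27]
Compare 36 vs 33: take 33 from right. Merged: [5, 20, 20, 20, 23, 26, 27, 33]
Compare 36 vs 35: take 35 from right. Merged: [5, 20, 20, 20, 23, 26, 27, 33, 35]
Compare 36 vs 40: take 36 from left. Merged: [5, 20, 20, 20, 23, 26, 27, 33, 35, 36]
Append remaining from right: [40]. Merged: [5, 20, 20, 20, 23, 26, 27, 33, 35, 36, 40]

Final merged array: [5, 20, 20, 20, 23, 26, 27, 33, 35, 36, 40]
Total comparisons: 10

The merged array is [5, 20, 20, 20, 23, 26, 27, 33, 35, 36, 40], requiring 10 comparisons. The merge step runs in O(n) time where n is the total number of elements.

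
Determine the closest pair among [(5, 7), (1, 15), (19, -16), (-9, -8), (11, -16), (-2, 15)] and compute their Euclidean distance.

Computing all pairwise distances among 6 points:

d((5, 7), (1, 15)) = 8.9443
d((5, 7), (19, -16)) = 26.9258
d((5, 7), (-9, -8)) = 20.5183
d((5, 7), (11, -16)) = 23.7697
d((5, 7), (-2, 15)) = 10.6301
d((1, 15), (19, -16)) = 35.8469
d((1, 15), (-9, -8)) = 25.0799
d((1, 15), (11, -16)) = 32.573
d((1, 15), (-2, 15)) = 3.0 <-- minimum
d((19, -16), (-9, -8)) = 29.1204
d((19, -16), (11, -16)) = 8.0
d((19, -16), (-2, 15)) = 37.4433
d((-9, -8), (11, -16)) = 21.5407
d((-9, -8), (-2, 15)) = 24.0416
d((11, -16), (-2, 15)) = 33.6155

Closest pair: (1, 15) and (-2, 15) with distance 3.0

The closest pair is (1, 15) and (-2, 15) with Euclidean distance 3.0. For 6 points, brute-force pairwise comparison is shown above. For large n, the divide-and-conquer algorithm (sort by x, recurse on halves, check the dividing strip) achieves O(n log n).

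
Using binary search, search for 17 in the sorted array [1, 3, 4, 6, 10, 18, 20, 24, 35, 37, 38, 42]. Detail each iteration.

Binary search for 17 in [1, 3, 4, 6, 10, 18, 20, 24, 35, 37, 38, 42]:

lo=0, hi=11, mid=5, arr[mid]=18 -> 18 > 17, search left half
lo=0, hi=4, mid=2, arr[mid]=4 -> 4 < 17, search right half
lo=3, hi=4, mid=3, arr[mid]=6 -> 6 < 17, search right half
lo=4, hi=4, mid=4, arr[mid]=10 -> 10 < 17, search right half
lo=5 > hi=4, target 17 not found

Binary search determines that 17 is not in the array after 4 comparisons. The search space was exhausted without finding the target.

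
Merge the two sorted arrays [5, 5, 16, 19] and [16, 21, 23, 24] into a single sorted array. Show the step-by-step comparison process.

Merging process:

Compare 5 vs 16: take 5 from left. Merged: [5]
Compare 5 vs 16: take 5 from left. Merged: [5, 5]
Compare 16 vs 16: take 16 from left. Merged: [5, 5, 16]
Compare 19 vs 16: take 16 from right. Merged: [5, 5, 16, 16]
Compare 19 vs 21: take 19 from left. Merged: [5, 5, 16, 16, 19]
Append remaining from right: [21, 23, 24]. Merged: [5, 5, 16, 16, 19, 21, 23, 24]

Final merged array: [5, 5, 16, 16, 19, 21, 23, 24]
Total comparisons: 5

The merged array is [5, 5, 16, 16, 19, 21, 23, 24], requiring 5 comparisons. The merge step runs in O(n) time where n is the total number of elements.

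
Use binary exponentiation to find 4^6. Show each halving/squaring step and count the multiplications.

Computing 4^6 by squaring (build up from 4^1; each line after the first costs one multiplication):

4^1 = 4
4^2 = (4^1)^2 = 4^2 = 16
4^3 = 4 * 4^2 = 4 * 16 = 64
4^6 = (4^3)^2 = 64^2 = 4096

Result: 4096
Multiplications needed: 3 (3 lines after 4^1)

4^6 = 4096. Using exponentiation by squaring, this requires 3 multiplications. The key idea: if the exponent is even, square the half-power; if odd, multiply by the base once.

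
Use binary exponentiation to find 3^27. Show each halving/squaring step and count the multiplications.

Computing 3^27 by squaring (build up from 3^1; each line after the first costs one multiplication):

3^1 = 3
3^2 = (3^1)^2 = 3^2 = 9
3^3 = 3 * 3^2 = 3 * 9 = 27
3^6 = (3^3)^2 = 27^2 = 729
3^12 = (3^6)^2 = 729^2 = 531441
3^13 = 3 * 3^12 = 3 * 531441 = 1594323
3^26 = (3^13)^2 = 1594323^2 = 2541865828329
3^27 = 3 * 3^26 = 3 * 2541865828329 = 7625597484987

Result: 7625597484987
Multiplications needed: 7 (7 lines after 3^1)

3^27 = 7625597484987. Using exponentiation by squaring, this requires 7 multiplications. The key idea: if the exponent is even, square the half-power; if odd, multiply by the base once.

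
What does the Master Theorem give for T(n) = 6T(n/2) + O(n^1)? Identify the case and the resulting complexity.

Master Theorem for T(n) = 6T(n/2) + O(n^1):

a = 6, b = 2, c = 1
log_b(a) = log_2(6) = 2.5850

Case 1: c = 1 < log_2(6) = 2.5850
T(n) = O(n^(log_2 6))

For T(n) = 6T(n/2) + O(n^1): log_2(6) = 2.5850. This is Case 1 of the Master Theorem (c < log_b(a), work dominated by leaves), giving O(n^(log_2 6)).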